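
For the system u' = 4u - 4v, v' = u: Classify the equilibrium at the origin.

A = [[4,-4],[1,0]]; det(A-λI) = λ^2 - 4λ + 4.
repeated λ = 2 with a single eigenvector.

unstable improper node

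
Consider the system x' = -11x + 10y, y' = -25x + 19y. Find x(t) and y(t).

x(t) = c_1e^(4t)sin(5t) - c_1e^(4t)cos(5t) - c_2e^(4t)sin(5t) - c_2e^(4t)cos(5t), y(t) = 2c_1e^(4t)sin(5t) - c_1e^(4t)cos(5t) - c_2e^(4t)sin(5t) - 2c_2e^(4t)cos(5t)

Coefficient matrix A = [[-11, 10], [-25, 19]].
Characteristic polynomial det(A - λI) = λ^2 - 8λ + 41 = 0.
Eigenvalues λ = 4 ± 5i (complex conjugate pair).
For λ=4+5i: an eigenvector is (-1,-1) - i(1,2) = (-1 - i, -1 - 2i).
A real fundamental pair from Re and Im of e^((4+5i)t)v: X_1 = e^(4t)(cos(5t)·(-1,-1) + sin(5t)·(1,2)), X_2 = e^(4t)(sin(5t)·(-1,-1) - cos(5t)·(1,2)).
General solution: c_1X_1 + c_2X_2.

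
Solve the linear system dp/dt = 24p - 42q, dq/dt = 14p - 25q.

p(t) = -3C_1e^(-4t) + 2C_2e^(3t), q(t) = -2C_1e^(-4t) + C_2e^(3t)

Coefficient matrix A = [[24, -42], [14, -25]].
Characteristic polynomial det(A - λI) = λ^2 + λ - 12 = 0.
Eigenvalues λ = -4, 3.
For λ=-4: (A-λI) row 1 is [28, -42], so an eigenvector is (-3, -2).
For λ=3: (A-λI) row 1 is [21, -42], so an eigenvector is (2, 1).
General solution: C_1e^(-4t)(-3,-2) + C_2e^(3t)(2,1).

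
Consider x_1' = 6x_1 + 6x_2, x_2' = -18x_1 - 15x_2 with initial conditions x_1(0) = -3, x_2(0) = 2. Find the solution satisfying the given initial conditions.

x_1(t) = -8e^(-3t) + 5e^(-6t), x_2(t) = 12e^(-3t) - 10e^(-6t)

Coefficient matrix A = [[6, 6], [-18, -15]].
Characteristic polynomial det(A - λI) = λ^2 + 9λ + 18 = 0.
Eigenvalues λ = -6, -3.
For λ=-6: (A-λI) row 1 is [12, 6], so an eigenvector is (1, -2).
For λ=-3: (A-λI) row 1 is [9, 6], so an eigenvector is (2, -3).
General solution: c_1e^(-6t)(1,-2) + c_2e^(-3t)(2,-3).
Applying x_1(0)=-3, x_2(0)=2 gives c_1=5, c_2=-4.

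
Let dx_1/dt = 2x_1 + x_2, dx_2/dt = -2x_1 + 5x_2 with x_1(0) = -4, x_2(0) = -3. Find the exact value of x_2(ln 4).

A = [[2,1],[-2,5]]; eigenvalues λ = 4, 3.
Eigenvectors: (1,2) for λ=4, (-1,-1) for λ=3.
From the initial condition, c_1 = 1, c_2 = 5.
x_2(ln 4) = (1)(4^4)(2) + (5)(4^3)(-1) = 192.

192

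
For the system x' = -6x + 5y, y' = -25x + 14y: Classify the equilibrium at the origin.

A = [[-6,5],[-25,14]]; det(A-λI) = λ^2 - 8λ + 41.
λ = 4 ± 5i: positive real part.

unstable spiral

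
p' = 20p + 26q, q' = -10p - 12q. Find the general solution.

p(t) = -3c_1e^(4t)sin(2t) - 2c_1e^(4t)cos(2t) - 2c_2e^(4t)sin(2t) + 3c_2e^(4t)cos(2t), q(t) = 2c_1e^(4t)sin(2t) + c_1e^(4t)cos(2t) + c_2e^(4t)sin(2t) - 2c_2e^(4t)cos(2t)

Coefficient matrix A = [[20, 26], [-10, -12]].
Characteristic polynomial det(A - λI) = λ^2 - 8λ + 20 = 0.
Eigenvalues λ = 4 ± 2i (complex conjugate pair).
For λ=4+2i: an eigenvector is (-2,1) - i(-3,2) = (-2 + 3i, 1 - 2i).
A real fundamental pair from Re and Im of e^((4+2i)t)v: X_1 = e^(4t)(cos(2t)·(-2,1) + sin(2t)·(-3,2)), X_2 = e^(4t)(sin(2t)·(-2,1) - cos(2t)·(-3,2)).
General solution: c_1X_1 + c_2X_2.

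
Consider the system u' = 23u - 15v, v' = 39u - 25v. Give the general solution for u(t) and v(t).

u(t) = -2c_1e^(-t)sin(3t) + c_1e^(-t)cos(3t) + c_2e^(-t)sin(3t) + 2c_2e^(-t)cos(3t), v(t) = -3c_1e^(-t)sin(3t) + 2c_1e^(-t)cos(3t) + 2c_2e^(-t)sin(3t) + 3c_2e^(-t)cos(3t)

Coefficient matrix A = [[23, -15], [39, -25]].
Characteristic polynomial det(A - λI) = λ^2 + 2λ + 10 = 0.
Eigenvalues λ = -1 ± 3i (complex conjugate pair).
For λ=-1+3i: an eigenvector is (1,2) - i(-2,-3) = (1 + 2i, 2 + 3i).
A real fundamental pair from Re and Im of e^((-1+3i)t)v: X_1 = e^(-t)(cos(3t)·(1,2) + sin(3t)·(-2,-3)), X_2 = e^(-t)(sin(3t)·(1,2) - cos(3t)·(-2,-3)).
General solution: c_1X_1 + c_2X_2.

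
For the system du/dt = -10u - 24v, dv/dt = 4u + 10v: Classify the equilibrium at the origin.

A = [[-10,-24],[4,10]]; det(A-λI) = λ^2 - 4.
λ = 2, -2: opposite signs.

saddle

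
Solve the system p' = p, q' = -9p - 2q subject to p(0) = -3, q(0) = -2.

p(t) = -3e^(t), q(t) = 9e^(t) - 11e^(-2t)

Coefficient matrix A = [[1, 0], [-9, -2]].
Characteristic polynomial det(A - λI) = λ^2 + λ - 2 = 0.
Eigenvalues λ = 1, -2.
For λ=1: (A-λI) row 2 is [-9, -3], so an eigenvector is (-1, 3).
For λ=-2: (A-λI) row 1 is [3, 0], so an eigenvector is (0, -1).
General solution: c_1e^(t)(-1,3) + c_2e^(-2t)(0,-1).
Applying p(0)=-3, q(0)=-2 gives c_1=3, c_2=11.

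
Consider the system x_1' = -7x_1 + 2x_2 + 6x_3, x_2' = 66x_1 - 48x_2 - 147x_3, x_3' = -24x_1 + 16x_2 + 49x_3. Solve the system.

Coefficient matrix A = [[-7, 2, 6], [66, -48, -147], [-24, 16, 49]].
det(A - λI) = 0 gives eigenvalues λ = -3, -4, 1.
For λ=-3: eigenvector (1,8,-2).
For λ=-4: eigenvector (-2,-3,0).
For λ=1: eigenvector (0,-3,1).
General solution: c_1e^(-3t)(1,8,-2) + c_2e^(-4t)(-2,-3,0) + c_3e^(t)(0,-3,1).

x_1(t) = c_1e^(-3t) - 2c_2e^(-4t), x_2(t) = 8c_1e^(-3t) - 3c_2e^(-4t) - 3c_3e^(t), x_3(t) = -2c_1e^(-3t) + c_3e^(t)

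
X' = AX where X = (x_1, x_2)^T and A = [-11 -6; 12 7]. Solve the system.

Coefficient matrix A = [[-11, -6], [12, 7]].
Characteristic polynomial det(A - λI) = λ^2 + 4λ - 5 = 0.
Eigenvalues λ = -5, 1.
For λ=-5: (A-λI) row 1 is [-6, -6], so an eigenvector is (1, -1).
For λ=1: (A-λI) row 1 is [-12, -6], so an eigenvector is (1, -2).
General solution: C_1e^(-5t)(1,-1) + C_2e^(t)(1,-2).

x_1(t) = C_1e^(-5t) + C_2e^(t), x_2(t) = -C_1e^(-5t) - 2C_2e^(t)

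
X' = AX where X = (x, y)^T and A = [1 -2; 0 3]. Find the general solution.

x(t) = C_1e^(3t) + C_2e^(t), y(t) = -C_1e^(3t)

Coefficient matrix A = [[1, -2], [0, 3]].
Characteristic polynomial det(A - λI) = λ^2 - 4λ + 3 = 0.
Eigenvalues λ = 3, 1.
For λ=3: (A-λI) row 1 is [-2, -2], so an eigenvector is (1, -1).
For λ=1: (A-λI) row 1 is [0, -2], so an eigenvector is (1, 0).
General solution: C_1e^(3t)(1,-1) + C_2e^(t)(1,0).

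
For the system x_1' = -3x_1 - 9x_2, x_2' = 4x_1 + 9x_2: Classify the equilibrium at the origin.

unstable improper node

A = [[-3,-9],[4,9]]; det(A-λI) = λ^2 - 6λ + 9.
repeated λ = 3 with a single eigenvector.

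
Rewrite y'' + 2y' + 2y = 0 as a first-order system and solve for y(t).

y(t) = C_1e^(-t)cos(t) + C_2e^(-t)sin(t)

Let x_1 = y, x_2 = y'. Then x_1' = x_2 and x_2' = -2x_1 - 2x_2.
A = [[0,1],[-2,-2]]; det(A-λI) = λ^2 + 2λ + 2.
Eigenvalues λ = -1 ± i.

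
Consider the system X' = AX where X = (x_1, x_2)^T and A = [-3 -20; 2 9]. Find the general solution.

Coefficient matrix A = [[-3, -20], [2, 9]].
Characteristic polynomial det(A - λI) = λ^2 - 6λ + 13 = 0.
Eigenvalues λ = 3 ± 2i (complex conjugate pair).
For λ=3+2i: an eigenvector is (1,0) - i(-3,1) = (1 + 3i, 0 - i).
A real fundamental pair from Re and Im of e^((3+2i)t)v: X_1 = e^(3t)(cos(2t)·(1,0) + sin(2t)·(-3,1)), X_2 = e^(3t)(sin(2t)·(1,0) - cos(2t)·(-3,1)).
General solution: c_1X_1 + c_2X_2.

x_1(t) = -3c_1e^(3t)sin(2t) + c_1e^(3t)cos(2t) + c_2e^(3t)sin(2t) + 3c_2e^(3t)cos(2t), x_2(t) = c_1e^(3t)sin(2t) - c_2e^(3t)cos(2t)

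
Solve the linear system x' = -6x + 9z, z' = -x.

x(t) = 3c_1e^(-3t) + 3c_2te^(-3t) - c_2e^(-3t), z(t) = c_1e^(-3t) + c_2te^(-3t)

Coefficient matrix A = [[-6, 9], [-1, 0]].
Characteristic polynomial det(A - λI) = λ^2 + 6λ + 9 = 0.
Single eigenvalue λ = -3 with algebraic multiplicity 2.
Eigenvector v = (3,1); generalized eigenvector w with (A-λI)w=v is (-1,0).
General solution: e^(-3t)[c_1·v + c_2·(t·v + w)].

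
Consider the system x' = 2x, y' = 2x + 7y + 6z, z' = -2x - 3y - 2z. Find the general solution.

Coefficient matrix A = [[2, 0, 0], [2, 7, 6], [-2, -3, -2]].
det(A - λI) = 0 gives eigenvalues λ = 4, 2, 1.
For λ=4: eigenvector (0,2,-1).
For λ=2: eigenvector (1,2,-2).
For λ=1: eigenvector (0,-1,1).
General solution: c_1e^(4t)(0,2,-1) + c_2e^(2t)(1,2,-2) + c_3e^(t)(0,-1,1).

x(t) = c_2e^(2t), y(t) = 2c_1e^(4t) + 2c_2e^(2t) - c_3e^(t), z(t) = -c_1e^(4t) - 2c_2e^(2t) + c_3e^(t)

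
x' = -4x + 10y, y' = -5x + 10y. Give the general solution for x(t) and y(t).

x(t) = -3C_1e^(3t)sin(t) - C_1e^(3t)cos(t) - C_2e^(3t)sin(t) + 3C_2e^(3t)cos(t), y(t) = -2C_1e^(3t)sin(t) - C_1e^(3t)cos(t) - C_2e^(3t)sin(t) + 2C_2e^(3t)cos(t)

Coefficient matrix A = [[-4, 10], [-5, 10]].
Characteristic polynomial det(A - λI) = λ^2 - 6λ + 10 = 0.
Eigenvalues λ = 3 ± i (complex conjugate pair).
For λ=3+i: an eigenvector is (-1,-1) - i(-3,-2) = (-1 + 3i, -1 + 2i).
A real fundamental pair from Re and Im of e^((3+i)t)v: X_1 = e^(3t)(cos(t)·(-1,-1) + sin(t)·(-3,-2)), X_2 = e^(3t)(sin(t)·(-1,-1) - cos(t)·(-3,-2)).
General solution: C_1X_1 + C_2X_2.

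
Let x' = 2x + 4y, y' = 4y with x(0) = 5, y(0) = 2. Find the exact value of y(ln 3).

A = [[2,4],[0,4]]; eigenvalues λ = 2, 4.
Eigenvectors: (-1,0) for λ=2, (-2,-1) for λ=4.
From the initial condition, c_1 = -1, c_2 = -2.
y(ln 3) = (-1)(3^2)(0) + (-2)(3^4)(-1) = 162.

162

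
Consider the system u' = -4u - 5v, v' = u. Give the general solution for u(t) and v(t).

Coefficient matrix A = [[-4, -5], [1, 0]].
Characteristic polynomial det(A - λI) = λ^2 + 4λ + 5 = 0.
Eigenvalues λ = -2 ± i (complex conjugate pair).
For λ=-2+i: an eigenvector is (-1,0) - i(2,-1) = (-1 - 2i, 0 + i).
A real fundamental pair from Re and Im of e^((-2+i)t)v: X_1 = e^(-2t)(cos(t)·(-1,0) + sin(t)·(2,-1)), X_2 = e^(-2t)(sin(t)·(-1,0) - cos(t)·(2,-1)).
General solution: c_1X_1 + c_2X_2.

u(t) = 2c_1e^(-2t)sin(t) - c_1e^(-2t)cos(t) - c_2e^(-2t)sin(t) - 2c_2e^(-2t)cos(t), v(t) = -c_1e^(-2t)sin(t) + c_2e^(-2t)cos(t)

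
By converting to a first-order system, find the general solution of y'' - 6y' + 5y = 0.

Let x_1 = y, x_2 = y'. Then x_1' = x_2 and x_2' = -5x_1 + 6x_2.
A = [[0,1],[-5,6]]; det(A-λI) = λ^2 - 6λ + 5.
Eigenvalues λ = 1, 5 with eigenvectors (1,1), (1,5).

y(t) = K_1e^(t) + K_2e^(5t)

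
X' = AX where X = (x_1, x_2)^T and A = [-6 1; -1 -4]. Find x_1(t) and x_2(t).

Coefficient matrix A = [[-6, 1], [-1, -4]].
Characteristic polynomial det(A - λI) = λ^2 + 10λ + 25 = 0.
Single eigenvalue λ = -5 with algebraic multiplicity 2.
Eigenvector v = (1,1); generalized eigenvector w with (A-λI)w=v is (-2,-1).
General solution: e^(-5t)[C_1·v + C_2·(t·v + w)].

x_1(t) = C_1e^(-5t) + C_2te^(-5t) - 2C_2e^(-5t), x_2(t) = C_1e^(-5t) + C_2te^(-5t) - C_2e^(-5t)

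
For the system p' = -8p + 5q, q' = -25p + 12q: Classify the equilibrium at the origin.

unstable spiral

A = [[-8,5],[-25,12]]; det(A-λI) = λ^2 - 4λ + 29.
λ = 2 ± 5i: positive real part.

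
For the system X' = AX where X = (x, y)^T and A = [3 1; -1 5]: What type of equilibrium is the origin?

unstable improper node

A = [[3,1],[-1,5]]; det(A-λI) = λ^2 - 8λ + 16.
repeated λ = 4 with a single eigenvector.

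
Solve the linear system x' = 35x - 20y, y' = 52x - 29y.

x(t) = -c_1e^(3t)sin(4t) - 2c_1e^(3t)cos(4t) - 2c_2e^(3t)sin(4t) + c_2e^(3t)cos(4t), y(t) = -2c_1e^(3t)sin(4t) - 3c_1e^(3t)cos(4t) - 3c_2e^(3t)sin(4t) + 2c_2e^(3t)cos(4t)

Coefficient matrix A = [[35, -20], [52, -29]].
Characteristic polynomial det(A - λI) = λ^2 - 6λ + 25 = 0.
Eigenvalues λ = 3 ± 4i (complex conjugate pair).
For λ=3+4i: an eigenvector is (-2,-3) - i(-1,-2) = (-2 + i, -3 + 2i).
A real fundamental pair from Re and Im of e^((3+4i)t)v: X_1 = e^(3t)(cos(4t)·(-2,-3) + sin(4t)·(-1,-2)), X_2 = e^(3t)(sin(4t)·(-2,-3) - cos(4t)·(-1,-2)).
General solution: c_1X_1 + c_2X_2.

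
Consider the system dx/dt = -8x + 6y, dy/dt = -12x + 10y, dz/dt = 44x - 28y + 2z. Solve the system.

x(t) = c_1e^(-2t) + c_2e^(4t), y(t) = c_1e^(-2t) + 2c_2e^(4t), z(t) = -4c_1e^(-2t) - 6c_2e^(4t) + c_3e^(2t)

Coefficient matrix A = [[-8, 6, 0], [-12, 10, 0], [44, -28, 2]].
det(A - λI) = 0 gives eigenvalues λ = -2, 4, 2.
For λ=-2: eigenvector (1,1,-4).
For λ=4: eigenvector (1,2,-6).
For λ=2: eigenvector (0,0,1).
General solution: c_1e^(-2t)(1,1,-4) + c_2e^(4t)(1,2,-6) + c_3e^(2t)(0,0,1).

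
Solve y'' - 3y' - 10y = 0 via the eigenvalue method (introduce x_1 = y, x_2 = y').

Let x_1 = y, x_2 = y'. Then x_1' = x_2 and x_2' = 10x_1 + 3x_2.
A = [[0,1],[10,3]]; det(A-λI) = λ^2 - 3λ - 10.
Eigenvalues λ = -2, 5 with eigenvectors (1,-2), (1,5).

y(t) = K_1e^(-2t) + K_2e^(5t)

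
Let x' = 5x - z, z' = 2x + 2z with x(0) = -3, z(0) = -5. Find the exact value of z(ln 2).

A = [[5,-1],[2,2]]; eigenvalues λ = 3, 4.
Eigenvectors: (1,2) for λ=3, (-1,-1) for λ=4.
From the initial condition, c_1 = -2, c_2 = 1.
z(ln 2) = (-2)(2^3)(2) + (1)(2^4)(-1) = -48.

-48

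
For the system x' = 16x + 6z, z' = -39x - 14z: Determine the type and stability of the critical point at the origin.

unstable spiral

A = [[16,6],[-39,-14]]; det(A-λI) = λ^2 - 2λ + 10.
λ = 1 ± 3i: positive real part.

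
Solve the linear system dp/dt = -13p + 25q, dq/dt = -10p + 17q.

p(t) = 2c_1e^(2t)sin(5t) + c_1e^(2t)cos(5t) + c_2e^(2t)sin(5t) - 2c_2e^(2t)cos(5t), q(t) = c_1e^(2t)sin(5t) + c_1e^(2t)cos(5t) + c_2e^(2t)sin(5t) - c_2e^(2t)cos(5t)

Coefficient matrix A = [[-13, 25], [-10, 17]].
Characteristic polynomial det(A - λI) = λ^2 - 4λ + 29 = 0.
Eigenvalues λ = 2 ± 5i (complex conjugate pair).
For λ=2+5i: an eigenvector is (1,1) - i(2,1) = (1 - 2i, 1 - i).
A real fundamental pair from Re and Im of e^((2+5i)t)v: X_1 = e^(2t)(cos(5t)·(1,1) + sin(5t)·(2,1)), X_2 = e^(2t)(sin(5t)·(1,1) - cos(5t)·(2,1)).
General solution: c_1X_1 + c_2X_2.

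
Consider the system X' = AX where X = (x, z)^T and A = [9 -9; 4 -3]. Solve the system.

Coefficient matrix A = [[9, -9], [4, -3]].
Characteristic polynomial det(A - λI) = λ^2 - 6λ + 9 = 0.
Single eigenvalue λ = 3 with algebraic multiplicity 2.
Eigenvector v = (3,2); generalized eigenvector w with (A-λI)w=v is (2,1).
General solution: e^(3t)[c_1·v + c_2·(t·v + w)].

x(t) = 3c_1e^(3t) + 3c_2te^(3t) + 2c_2e^(3t), z(t) = 2c_1e^(3t) + 2c_2te^(3t) + c_2e^(3t)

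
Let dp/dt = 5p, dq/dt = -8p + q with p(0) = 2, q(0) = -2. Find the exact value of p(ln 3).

486

A = [[5,0],[-8,1]]; eigenvalues λ = 5, 1.
Eigenvectors: (1,-2) for λ=5, (0,1) for λ=1.
From the initial condition, c_1 = 2, c_2 = 2.
p(ln 3) = (2)(3^5)(1) + (2)(3^1)(0) = 486.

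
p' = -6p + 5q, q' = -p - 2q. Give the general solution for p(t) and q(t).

Coefficient matrix A = [[-6, 5], [-1, -2]].
Characteristic polynomial det(A - λI) = λ^2 + 8λ + 17 = 0.
Eigenvalues λ = -4 ± i (complex conjugate pair).
For λ=-4+i: an eigenvector is (1,0) - i(-2,-1) = (1 + 2i, 0 + i).
A real fundamental pair from Re and Im of e^((-4+i)t)v: X_1 = e^(-4t)(cos(t)·(1,0) + sin(t)·(-2,-1)), X_2 = e^(-4t)(sin(t)·(1,0) - cos(t)·(-2,-1)).
General solution: c_1X_1 + c_2X_2.

p(t) = -2c_1e^(-4t)sin(t) + c_1e^(-4t)cos(t) + c_2e^(-4t)sin(t) + 2c_2e^(-4t)cos(t), q(t) = -c_1e^(-4t)sin(t) + c_2e^(-4t)cos(t)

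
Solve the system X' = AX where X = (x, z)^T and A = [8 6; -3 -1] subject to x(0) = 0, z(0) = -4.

x(t) = -8e^(5t) + 8e^(2t), z(t) = 4e^(5t) - 8e^(2t)

Coefficient matrix A = [[8, 6], [-3, -1]].
Characteristic polynomial det(A - λI) = λ^2 - 7λ + 10 = 0.
Eigenvalues λ = 5, 2.
For λ=5: (A-λI) row 1 is [3, 6], so an eigenvector is (2, -1).
For λ=2: (A-λI) row 1 is [6, 6], so an eigenvector is (-1, 1).
General solution: K_1e^(5t)(2,-1) + K_2e^(2t)(-1,1).
Applying x(0)=0, z(0)=-4 gives K_1=-4, K_2=-8.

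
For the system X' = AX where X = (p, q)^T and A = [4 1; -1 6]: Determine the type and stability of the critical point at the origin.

unstable improper node

A = [[4,1],[-1,6]]; det(A-λI) = λ^2 - 10λ + 25.
repeated λ = 5 with a single eigenvector.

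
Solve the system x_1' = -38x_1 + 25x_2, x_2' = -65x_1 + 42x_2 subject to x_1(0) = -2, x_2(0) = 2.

x_1(t) = 26e^(2t)sin(5t) - 2e^(2t)cos(5t), x_2(t) = 42e^(2t)sin(5t) + 2e^(2t)cos(5t)

Coefficient matrix A = [[-38, 25], [-65, 42]].
Characteristic polynomial det(A - λI) = λ^2 - 4λ + 29 = 0.
Eigenvalues λ = 2 ± 5i (complex conjugate pair).
For λ=2+5i: an eigenvector is (2,3) - i(-1,-2) = (2 + i, 3 + 2i).
A real fundamental pair from Re and Im of e^((2+5i)t)v: X_1 = e^(2t)(cos(5t)·(2,3) + sin(5t)·(-1,-2)), X_2 = e^(2t)(sin(5t)·(2,3) - cos(5t)·(-1,-2)).
General solution: c_1X_1 + c_2X_2.
Applying x_1(0)=-2, x_2(0)=2 gives c_1=-6, c_2=10.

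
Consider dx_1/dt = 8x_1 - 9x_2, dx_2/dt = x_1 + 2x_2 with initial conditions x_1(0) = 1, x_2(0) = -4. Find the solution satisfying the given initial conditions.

x_1(t) = 39te^(5t) + e^(5t), x_2(t) = 13te^(5t) - 4e^(5t)

Coefficient matrix A = [[8, -9], [1, 2]].
Characteristic polynomial det(A - λI) = λ^2 - 10λ + 25 = 0.
Single eigenvalue λ = 5 with algebraic multiplicity 2.
Eigenvector v = (-3,-1); generalized eigenvector w with (A-λI)w=v is (2,1).
General solution: e^(5t)[C_1·v + C_2·(t·v + w)].
Applying x_1(0)=1, x_2(0)=-4 gives C_1=-9, C_2=-13.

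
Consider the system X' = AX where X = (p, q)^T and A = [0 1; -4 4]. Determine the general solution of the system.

Coefficient matrix A = [[0, 1], [-4, 4]].
Characteristic polynomial det(A - λI) = λ^2 - 4λ + 4 = 0.
Single eigenvalue λ = 2 with algebraic multiplicity 2.
Eigenvector v = (-1,-2); generalized eigenvector w with (A-λI)w=v is (1,1).
General solution: e^(2t)[C_1·v + C_2·(t·v + w)].

p(t) = -C_1e^(2t) - C_2te^(2t) + C_2e^(2t), q(t) = -2C_1e^(2t) - 2C_2te^(2t) + C_2e^(2t)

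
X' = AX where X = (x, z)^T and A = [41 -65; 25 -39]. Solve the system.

x(t) = -3K_1e^(t)sin(5t) - 2K_1e^(t)cos(5t) - 2K_2e^(t)sin(5t) + 3K_2e^(t)cos(5t), z(t) = -2K_1e^(t)sin(5t) - K_1e^(t)cos(5t) - K_2e^(t)sin(5t) + 2K_2e^(t)cos(5t)

Coefficient matrix A = [[41, -65], [25, -39]].
Characteristic polynomial det(A - λI) = λ^2 - 2λ + 26 = 0.
Eigenvalues λ = 1 ± 5i (complex conjugate pair).
For λ=1+5i: an eigenvector is (-2,-1) - i(-3,-2) = (-2 + 3i, -1 + 2i).
A real fundamental pair from Re and Im of e^((1+5i)t)v: X_1 = e^(t)(cos(5t)·(-2,-1) + sin(5t)·(-3,-2)), X_2 = e^(t)(sin(5t)·(-2,-1) - cos(5t)·(-3,-2)).
General solution: K_1X_1 + K_2X_2.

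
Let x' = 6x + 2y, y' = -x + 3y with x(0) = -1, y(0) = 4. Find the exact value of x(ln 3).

A = [[6,2],[-1,3]]; eigenvalues λ = 4, 5.
Eigenvectors: (1,-1) for λ=4, (-2,1) for λ=5.
From the initial condition, c_1 = -7, c_2 = -3.
x(ln 3) = (-7)(3^4)(1) + (-3)(3^5)(-2) = 891.

891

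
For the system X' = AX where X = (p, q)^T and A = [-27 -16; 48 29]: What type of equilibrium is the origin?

saddle

A = [[-27,-16],[48,29]]; det(A-λI) = λ^2 - 2λ - 15.
λ = 5, -3: opposite signs.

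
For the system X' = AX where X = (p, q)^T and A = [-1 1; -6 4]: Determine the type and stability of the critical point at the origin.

unstable node

A = [[-1,1],[-6,4]]; det(A-λI) = λ^2 - 3λ + 2.
λ = 1, 2: both positive.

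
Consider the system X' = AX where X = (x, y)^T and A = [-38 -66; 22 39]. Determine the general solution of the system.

Coefficient matrix A = [[-38, -66], [22, 39]].
Characteristic polynomial det(A - λI) = λ^2 - λ - 30 = 0.
Eigenvalues λ = 6, -5.
For λ=6: (A-λI) row 1 is [-44, -66], so an eigenvector is (-3, 2).
For λ=-5: (A-λI) row 1 is [-33, -66], so an eigenvector is (2, -1).
General solution: K_1e^(6t)(-3,2) + K_2e^(-5t)(2,-1).

x(t) = -3K_1e^(6t) + 2K_2e^(-5t), y(t) = 2K_1e^(6t) - K_2e^(-5t)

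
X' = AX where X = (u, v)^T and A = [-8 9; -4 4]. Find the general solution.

u(t) = 3C_1e^(-2t) + 3C_2te^(-2t) + C_2e^(-2t), v(t) = 2C_1e^(-2t) + 2C_2te^(-2t) + C_2e^(-2t)

Coefficient matrix A = [[-8, 9], [-4, 4]].
Characteristic polynomial det(A - λI) = λ^2 + 4λ + 4 = 0.
Single eigenvalue λ = -2 with algebraic multiplicity 2.
Eigenvector v = (3,2); generalized eigenvector w with (A-λI)w=v is (1,1).
General solution: e^(-2t)[C_1·v + C_2·(t·v + w)].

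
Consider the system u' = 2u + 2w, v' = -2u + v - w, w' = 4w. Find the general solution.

Coefficient matrix A = [[2, 0, 2], [-2, 1, -1], [0, 0, 4]].
det(A - λI) = 0 gives eigenvalues λ = 1, 2, 4.
For λ=1: eigenvector (0,1,0).
For λ=2: eigenvector (1,-2,0).
For λ=4: eigenvector (1,-1,1).
General solution: c_1e^(t)(0,1,0) + c_2e^(2t)(1,-2,0) + c_3e^(4t)(1,-1,1).

u(t) = c_2e^(2t) + c_3e^(4t), v(t) = c_1e^(t) - 2c_2e^(2t) - c_3e^(4t), w(t) = c_3e^(4t)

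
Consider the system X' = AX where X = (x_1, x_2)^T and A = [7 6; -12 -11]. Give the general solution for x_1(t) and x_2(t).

Coefficient matrix A = [[7, 6], [-12, -11]].
Characteristic polynomial det(A - λI) = λ^2 + 4λ - 5 = 0.
Eigenvalues λ = 1, -5.
For λ=1: (A-λI) row 1 is [6, 6], so an eigenvector is (-1, 1).
For λ=-5: (A-λI) row 1 is [12, 6], so an eigenvector is (-1, 2).
General solution: K_1e^(t)(-1,1) + K_2e^(-5t)(-1,2).

x_1(t) = -K_1e^(t) - K_2e^(-5t), x_2(t) = K_1e^(t) + 2K_2e^(-5t)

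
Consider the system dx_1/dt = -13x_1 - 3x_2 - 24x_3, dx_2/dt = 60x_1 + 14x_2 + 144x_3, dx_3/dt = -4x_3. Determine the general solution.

Coefficient matrix A = [[-13, -3, -24], [60, 14, 144], [0, 0, -4]].
det(A - λI) = 0 gives eigenvalues λ = -1, 2, -4.
For λ=-1: eigenvector (1,-4,0).
For λ=2: eigenvector (-1,5,0).
For λ=-4: eigenvector (0,-8,1).
General solution: c_1e^(-t)(1,-4,0) + c_2e^(2t)(-1,5,0) + c_3e^(-4t)(0,-8,1).

x_1(t) = c_1e^(-t) - c_2e^(2t), x_2(t) = -4c_1e^(-t) + 5c_2e^(2t) - 8c_3e^(-4t), x_3(t) = c_3e^(-4t)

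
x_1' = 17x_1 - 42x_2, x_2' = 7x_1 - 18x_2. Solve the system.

x_1(t) = -3K_1e^(3t) - 2K_2e^(-4t), x_2(t) = -K_1e^(3t) - K_2e^(-4t)

Coefficient matrix A = [[17, -42], [7, -18]].
Characteristic polynomial det(A - λI) = λ^2 + λ - 12 = 0.
Eigenvalues λ = 3, -4.
For λ=3: (A-λI) row 1 is [14, -42], so an eigenvector is (-3, -1).
For λ=-4: (A-λI) row 1 is [21, -42], so an eigenvector is (-2, -1).
General solution: K_1e^(3t)(-3,-1) + K_2e^(-4t)(-2,-1).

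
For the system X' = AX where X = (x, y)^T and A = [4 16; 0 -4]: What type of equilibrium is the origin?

saddle

A = [[4,16],[0,-4]]; det(A-λI) = λ^2 - 16.
λ = -4, 4: opposite signs.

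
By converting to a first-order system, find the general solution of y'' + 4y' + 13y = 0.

Let x_1 = y, x_2 = y'. Then x_1' = x_2 and x_2' = -13x_1 - 4x_2.
A = [[0,1],[-13,-4]]; det(A-λI) = λ^2 + 4λ + 13.
Eigenvalues λ = -2 ± 3i.

y(t) = K_1e^(-2t)cos(3t) + K_2e^(-2t)sin(3t)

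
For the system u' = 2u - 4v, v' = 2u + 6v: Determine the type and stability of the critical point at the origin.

unstable spiral

A = [[2,-4],[2,6]]; det(A-λI) = λ^2 - 8λ + 20.
λ = 4 ± 2i: positive real part.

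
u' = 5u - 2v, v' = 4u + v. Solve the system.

u(t) = -c_1e^(3t)sin(2t) + c_2e^(3t)cos(2t), v(t) = -c_1e^(3t)sin(2t) + c_1e^(3t)cos(2t) + c_2e^(3t)sin(2t) + c_2e^(3t)cos(2t)

Coefficient matrix A = [[5, -2], [4, 1]].
Characteristic polynomial det(A - λI) = λ^2 - 6λ + 13 = 0.
Eigenvalues λ = 3 ± 2i (complex conjugate pair).
For λ=3+2i: an eigenvector is (0,1) - i(-1,-1) = (0 + i, 1 + i).
A real fundamental pair from Re and Im of e^((3+2i)t)v: X_1 = e^(3t)(cos(2t)·(0,1) + sin(2t)·(-1,-1)), X_2 = e^(3t)(sin(2t)·(0,1) - cos(2t)·(-1,-1)).
General solution: c_1X_1 + c_2X_2.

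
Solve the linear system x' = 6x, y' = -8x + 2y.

Coefficient matrix A = [[6, 0], [-8, 2]].
Characteristic polynomial det(A - λI) = λ^2 - 8λ + 12 = 0.
Eigenvalues λ = 2, 6.
For λ=2: (A-λI) row 1 is [4, 0], so an eigenvector is (0, 1).
For λ=6: (A-λI) row 2 is [-8, -4], so an eigenvector is (-1, 2).
General solution: C_1e^(2t)(0,1) + C_2e^(6t)(-1,2).

x(t) = -C_2e^(6t), y(t) = C_1e^(2t) + 2C_2e^(6t)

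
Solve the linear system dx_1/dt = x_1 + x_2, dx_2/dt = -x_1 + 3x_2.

x_1(t) = -C_1e^(2t) - C_2te^(2t) - C_2e^(2t), x_2(t) = -C_1e^(2t) - C_2te^(2t) - 2C_2e^(2t)

Coefficient matrix A = [[1, 1], [-1, 3]].
Characteristic polynomial det(A - λI) = λ^2 - 4λ + 4 = 0.
Single eigenvalue λ = 2 with algebraic multiplicity 2.
Eigenvector v = (-1,-1); generalized eigenvector w with (A-λI)w=v is (-1,-2).
General solution: e^(2t)[C_1·v + C_2·(t·v + w)].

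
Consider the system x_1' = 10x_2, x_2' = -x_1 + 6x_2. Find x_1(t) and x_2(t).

Coefficient matrix A = [[0, 10], [-1, 6]].
Characteristic polynomial det(A - λI) = λ^2 - 6λ + 10 = 0.
Eigenvalues λ = 3 ± i (complex conjugate pair).
For λ=3+i: an eigenvector is (-1,0) - i(3,1) = (-1 - 3i, 0 - i).
A real fundamental pair from Re and Im of e^((3+i)t)v: X_1 = e^(3t)(cos(t)·(-1,0) + sin(t)·(3,1)), X_2 = e^(3t)(sin(t)·(-1,0) - cos(t)·(3,1)).
General solution: C_1X_1 + C_2X_2.

x_1(t) = 3C_1e^(3t)sin(t) - C_1e^(3t)cos(t) - C_2e^(3t)sin(t) - 3C_2e^(3t)cos(t), x_2(t) = C_1e^(3t)sin(t) - C_2e^(3t)cos(t)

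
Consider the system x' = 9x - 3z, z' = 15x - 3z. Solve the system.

Coefficient matrix A = [[9, -3], [15, -3]].
Characteristic polynomial det(A - λI) = λ^2 - 6λ + 18 = 0.
Eigenvalues λ = 3 ± 3i (complex conjugate pair).
For λ=3+3i: an eigenvector is (-1,-2) - i(0,-1) = (-1, -2 + i).
A real fundamental pair from Re and Im of e^((3+3i)t)v: X_1 = e^(3t)(cos(3t)·(-1,-2) + sin(3t)·(0,-1)), X_2 = e^(3t)(sin(3t)·(-1,-2) - cos(3t)·(0,-1)).
General solution: c_1X_1 + c_2X_2.

x(t) = -c_1e^(3t)cos(3t) - c_2e^(3t)sin(3t), z(t) = -c_1e^(3t)sin(3t) - 2c_1e^(3t)cos(3t) - 2c_2e^(3t)sin(3t) + c_2e^(3t)cos(3t)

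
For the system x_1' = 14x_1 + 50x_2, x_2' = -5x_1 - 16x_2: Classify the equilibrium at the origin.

A = [[14,50],[-5,-16]]; det(A-λI) = λ^2 + 2λ + 26.
λ = -1 ± 5i: negative real part.

stable spiral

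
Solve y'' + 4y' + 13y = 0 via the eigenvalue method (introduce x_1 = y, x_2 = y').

Let x_1 = y, x_2 = y'. Then x_1' = x_2 and x_2' = -13x_1 - 4x_2.
A = [[0,1],[-13,-4]]; det(A-λI) = λ^2 + 4λ + 13.
Eigenvalues λ = -2 ± 3i.

y(t) = C_1e^(-2t)cos(3t) + C_2e^(-2t)sin(3t)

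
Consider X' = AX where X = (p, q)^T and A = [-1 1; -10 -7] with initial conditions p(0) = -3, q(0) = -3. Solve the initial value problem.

p(t) = -12e^(-4t)sin(t) - 3e^(-4t)cos(t), q(t) = 39e^(-4t)sin(t) - 3e^(-4t)cos(t)

Coefficient matrix A = [[-1, 1], [-10, -7]].
Characteristic polynomial det(A - λI) = λ^2 + 8λ + 17 = 0.
Eigenvalues λ = -4 ± i (complex conjugate pair).
For λ=-4+i: an eigenvector is (-1,3) - i(0,1) = (-1, 3 - i).
A real fundamental pair from Re and Im of e^((-4+i)t)v: X_1 = e^(-4t)(cos(t)·(-1,3) + sin(t)·(0,1)), X_2 = e^(-4t)(sin(t)·(-1,3) - cos(t)·(0,1)).
General solution: K_1X_1 + K_2X_2.
Applying p(0)=-3, q(0)=-3 gives K_1=3, K_2=12.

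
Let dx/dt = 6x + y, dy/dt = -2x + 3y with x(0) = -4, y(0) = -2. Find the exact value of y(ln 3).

A = [[6,1],[-2,3]]; eigenvalues λ = 4, 5.
Eigenvectors: (1,-2) for λ=4, (-1,1) for λ=5.
From the initial condition, c_1 = 6, c_2 = 10.
y(ln 3) = (6)(3^4)(-2) + (10)(3^5)(1) = 1458.

1458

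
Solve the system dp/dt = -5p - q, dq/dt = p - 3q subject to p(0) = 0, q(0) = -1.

Coefficient matrix A = [[-5, -1], [1, -3]].
Characteristic polynomial det(A - λI) = λ^2 + 8λ + 16 = 0.
Single eigenvalue λ = -4 with algebraic multiplicity 2.
Eigenvector v = (1,-1); generalized eigenvector w with (A-λI)w=v is (-2,1).
General solution: e^(-4t)[K_1·v + K_2·(t·v + w)].
Applying p(0)=0, q(0)=-1 gives K_1=2, K_2=1.

p(t) = te^(-4t), q(t) = -te^(-4t) - e^(-4t)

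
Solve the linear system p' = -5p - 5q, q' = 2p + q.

p(t) = -c_1e^(-2t)sin(t) + 2c_1e^(-2t)cos(t) + 2c_2e^(-2t)sin(t) + c_2e^(-2t)cos(t), q(t) = c_1e^(-2t)sin(t) - c_1e^(-2t)cos(t) - c_2e^(-2t)sin(t) - c_2e^(-2t)cos(t)

Coefficient matrix A = [[-5, -5], [2, 1]].
Characteristic polynomial det(A - λI) = λ^2 + 4λ + 5 = 0.
Eigenvalues λ = -2 ± i (complex conjugate pair).
For λ=-2+i: an eigenvector is (2,-1) - i(-1,1) = (2 + i, -1 - i).
A real fundamental pair from Re and Im of e^((-2+i)t)v: X_1 = e^(-2t)(cos(t)·(2,-1) + sin(t)·(-1,1)), X_2 = e^(-2t)(sin(t)·(2,-1) - cos(t)·(-1,1)).
General solution: c_1X_1 + c_2X_2.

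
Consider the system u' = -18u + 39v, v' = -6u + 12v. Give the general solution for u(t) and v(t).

Coefficient matrix A = [[-18, 39], [-6, 12]].
Characteristic polynomial det(A - λI) = λ^2 + 6λ + 18 = 0.
Eigenvalues λ = -3 ± 3i (complex conjugate pair).
For λ=-3+3i: an eigenvector is (2,1) - i(3,1) = (2 - 3i, 1 - i).
A real fundamental pair from Re and Im of e^((-3+3i)t)v: X_1 = e^(-3t)(cos(3t)·(2,1) + sin(3t)·(3,1)), X_2 = e^(-3t)(sin(3t)·(2,1) - cos(3t)·(3,1)).
General solution: K_1X_1 + K_2X_2.

u(t) = 3K_1e^(-3t)sin(3t) + 2K_1e^(-3t)cos(3t) + 2K_2e^(-3t)sin(3t) - 3K_2e^(-3t)cos(3t), v(t) = K_1e^(-3t)sin(3t) + K_1e^(-3t)cos(3t) + K_2e^(-3t)sin(3t) - K_2e^(-3t)cos(3t)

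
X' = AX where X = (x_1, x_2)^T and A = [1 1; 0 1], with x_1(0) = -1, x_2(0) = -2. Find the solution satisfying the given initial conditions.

Coefficient matrix A = [[1, 1], [0, 1]].
Characteristic polynomial det(A - λI) = λ^2 - 2λ + 1 = 0.
Single eigenvalue λ = 1 with algebraic multiplicity 2.
Eigenvector v = (-1,0); generalized eigenvector w with (A-λI)w=v is (2,-1).
General solution: e^(t)[K_1·v + K_2·(t·v + w)].
Applying x_1(0)=-1, x_2(0)=-2 gives K_1=5, K_2=2.

x_1(t) = -2te^(t) - e^(t), x_2(t) = -2e^(t)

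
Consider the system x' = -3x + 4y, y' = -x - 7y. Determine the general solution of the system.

Coefficient matrix A = [[-3, 4], [-1, -7]].
Characteristic polynomial det(A - λI) = λ^2 + 10λ + 25 = 0.
Single eigenvalue λ = -5 with algebraic multiplicity 2.
Eigenvector v = (-2,1); generalized eigenvector w with (A-λI)w=v is (1,-1).
General solution: e^(-5t)[K_1·v + K_2·(t·v + w)].

x(t) = -2K_1e^(-5t) - 2K_2te^(-5t) + K_2e^(-5t), y(t) = K_1e^(-5t) + K_2te^(-5t) - K_2e^(-5t)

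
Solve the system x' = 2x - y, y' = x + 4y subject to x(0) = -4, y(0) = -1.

x(t) = 5te^(3t) - 4e^(3t), y(t) = -5te^(3t) - e^(3t)

Coefficient matrix A = [[2, -1], [1, 4]].
Characteristic polynomial det(A - λI) = λ^2 - 6λ + 9 = 0.
Single eigenvalue λ = 3 with algebraic multiplicity 2.
Eigenvector v = (1,-1); generalized eigenvector w with (A-λI)w=v is (-3,2).
General solution: e^(3t)[K_1·v + K_2·(t·v + w)].
Applying x(0)=-4, y(0)=-1 gives K_1=11, K_2=5.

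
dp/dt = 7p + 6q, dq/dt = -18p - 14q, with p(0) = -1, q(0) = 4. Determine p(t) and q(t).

Coefficient matrix A = [[7, 6], [-18, -14]].
Characteristic polynomial det(A - λI) = λ^2 + 7λ + 10 = 0.
Eigenvalues λ = -5, -2.
For λ=-5: (A-λI) row 1 is [12, 6], so an eigenvector is (-1, 2).
For λ=-2: (A-λI) row 1 is [9, 6], so an eigenvector is (2, -3).
General solution: c_1e^(-5t)(-1,2) + c_2e^(-2t)(2,-3).
Applying p(0)=-1, q(0)=4 gives c_1=5, c_2=2.

p(t) = 4e^(-2t) - 5e^(-5t), q(t) = -6e^(-2t) + 10e^(-5t)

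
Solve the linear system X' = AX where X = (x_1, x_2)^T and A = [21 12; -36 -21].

x_1(t) = C_1e^(-3t) + 2C_2e^(3t), x_2(t) = -2C_1e^(-3t) - 3C_2e^(3t)

Coefficient matrix A = [[21, 12], [-36, -21]].
Characteristic polynomial det(A - λI) = λ^2 - 9 = 0.
Eigenvalues λ = -3, 3.
For λ=-3: (A-λI) row 1 is [24, 12], so an eigenvector is (1, -2).
For λ=3: (A-λI) row 1 is [18, 12], so an eigenvector is (2, -3).
General solution: C_1e^(-3t)(1,-2) + C_2e^(3t)(2,-3).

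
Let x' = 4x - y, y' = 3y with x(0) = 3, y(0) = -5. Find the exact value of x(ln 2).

A = [[4,-1],[0,3]]; eigenvalues λ = 3, 4.
Eigenvectors: (1,1) for λ=3, (-1,0) for λ=4.
From the initial condition, c_1 = -5, c_2 = -8.
x(ln 2) = (-5)(2^3)(1) + (-8)(2^4)(-1) = 88.

88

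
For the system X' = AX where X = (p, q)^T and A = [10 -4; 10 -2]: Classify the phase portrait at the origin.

A = [[10,-4],[10,-2]]; det(A-λI) = λ^2 - 8λ + 20.
λ = 4 ± 2i: positive real part.

unstable spiral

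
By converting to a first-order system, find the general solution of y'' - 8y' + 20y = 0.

Let x_1 = y, x_2 = y'. Then x_1' = x_2 and x_2' = -20x_1 + 8x_2.
A = [[0,1],[-20,8]]; det(A-λI) = λ^2 - 8λ + 20.
Eigenvalues λ = 4 ± 2i.

y(t) = K_1e^(4t)cos(2t) + K_2e^(4t)sin(2t)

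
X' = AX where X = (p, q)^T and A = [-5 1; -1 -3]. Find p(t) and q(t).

p(t) = c_1e^(-4t) + c_2te^(-4t) - c_2e^(-4t), q(t) = c_1e^(-4t) + c_2te^(-4t)

Coefficient matrix A = [[-5, 1], [-1, -3]].
Characteristic polynomial det(A - λI) = λ^2 + 8λ + 16 = 0.
Single eigenvalue λ = -4 with algebraic multiplicity 2.
Eigenvector v = (1,1); generalized eigenvector w with (A-λI)w=v is (-1,0).
General solution: e^(-4t)[c_1·v + c_2·(t·v + w)].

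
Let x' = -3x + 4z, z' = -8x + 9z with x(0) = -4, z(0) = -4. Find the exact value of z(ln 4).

A = [[-3,4],[-8,9]]; eigenvalues λ = 5, 1.
Eigenvectors: (1,2) for λ=5, (-1,-1) for λ=1.
From the initial condition, c_1 = 0, c_2 = 4.
z(ln 4) = (0)(4^5)(2) + (4)(4^1)(-1) = -16.

-16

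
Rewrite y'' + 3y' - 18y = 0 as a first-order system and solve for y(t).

Let x_1 = y, x_2 = y'. Then x_1' = x_2 and x_2' = 18x_1 - 3x_2.
A = [[0,1],[18,-3]]; det(A-λI) = λ^2 + 3λ - 18.
Eigenvalues λ = 3, -6 with eigenvectors (1,3), (1,-6).

y(t) = K_1e^(3t) + K_2e^(-6t)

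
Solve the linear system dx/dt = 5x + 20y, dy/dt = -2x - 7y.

x(t) = K_1e^(-t)sin(2t) - 3K_1e^(-t)cos(2t) - 3K_2e^(-t)sin(2t) - K_2e^(-t)cos(2t), y(t) = K_1e^(-t)cos(2t) + K_2e^(-t)sin(2t)

Coefficient matrix A = [[5, 20], [-2, -7]].
Characteristic polynomial det(A - λI) = λ^2 + 2λ + 5 = 0.
Eigenvalues λ = -1 ± 2i (complex conjugate pair).
For λ=-1+2i: an eigenvector is (-3,1) - i(1,0) = (-3 - i, 1).
A real fundamental pair from Re and Im of e^((-1+2i)t)v: X_1 = e^(-t)(cos(2t)·(-3,1) + sin(2t)·(1,0)), X_2 = e^(-t)(sin(2t)·(-3,1) - cos(2t)·(1,0)).
General solution: K_1X_1 + K_2X_2.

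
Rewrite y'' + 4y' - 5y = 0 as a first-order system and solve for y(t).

Let x_1 = y, x_2 = y'. Then x_1' = x_2 and x_2' = 5x_1 - 4x_2.
A = [[0,1],[5,-4]]; det(A-λI) = λ^2 + 4λ - 5.
Eigenvalues λ = -5, 1 with eigenvectors (1,-5), (1,1).

y(t) = c_1e^(-5t) + c_2e^(t)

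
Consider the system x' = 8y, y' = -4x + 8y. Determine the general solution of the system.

x(t) = C_1e^(4t)sin(4t) - C_1e^(4t)cos(4t) - C_2e^(4t)sin(4t) - C_2e^(4t)cos(4t), y(t) = C_1e^(4t)sin(4t) - C_2e^(4t)cos(4t)

Coefficient matrix A = [[0, 8], [-4, 8]].
Characteristic polynomial det(A - λI) = λ^2 - 8λ + 32 = 0.
Eigenvalues λ = 4 ± 4i (complex conjugate pair).
For λ=4+4i: an eigenvector is (-1,0) - i(1,1) = (-1 - i, 0 - i).
A real fundamental pair from Re and Im of e^((4+4i)t)v: X_1 = e^(4t)(cos(4t)·(-1,0) + sin(4t)·(1,1)), X_2 = e^(4t)(sin(4t)·(-1,0) - cos(4t)·(1,1)).
General solution: C_1X_1 + C_2X_2.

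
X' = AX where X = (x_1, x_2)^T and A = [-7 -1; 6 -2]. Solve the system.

Coefficient matrix A = [[-7, -1], [6, -2]].
Characteristic polynomial det(A - λI) = λ^2 + 9λ + 20 = 0.
Eigenvalues λ = -4, -5.
For λ=-4: (A-λI) row 1 is [-3, -1], so an eigenvector is (1, -3).
For λ=-5: (A-λI) row 1 is [-2, -1], so an eigenvector is (-1, 2).
General solution: C_1e^(-4t)(1,-3) + C_2e^(-5t)(-1,2).

x_1(t) = C_1e^(-4t) - C_2e^(-5t), x_2(t) = -3C_1e^(-4t) + 2C_2e^(-5t)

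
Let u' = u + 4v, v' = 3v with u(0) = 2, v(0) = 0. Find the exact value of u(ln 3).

A = [[1,4],[0,3]]; eigenvalues λ = 1, 3.
Eigenvectors: (-1,0) for λ=1, (2,1) for λ=3.
From the initial condition, c_1 = -2, c_2 = 0.
u(ln 3) = (-2)(3^1)(-1) + (0)(3^3)(2) = 6.

6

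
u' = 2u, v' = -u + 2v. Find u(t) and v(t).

Coefficient matrix A = [[2, 0], [-1, 2]].
Characteristic polynomial det(A - λI) = λ^2 - 4λ + 4 = 0.
Single eigenvalue λ = 2 with algebraic multiplicity 2.
Eigenvector v = (0,-1); generalized eigenvector w with (A-λI)w=v is (1,-3).
General solution: e^(2t)[K_1·v + K_2·(t·v + w)].

u(t) = K_2e^(2t), v(t) = -K_1e^(2t) - K_2te^(2t) - 3K_2e^(2t)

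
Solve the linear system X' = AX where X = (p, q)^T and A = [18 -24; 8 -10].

Coefficient matrix A = [[18, -24], [8, -10]].
Characteristic polynomial det(A - λI) = λ^2 - 8λ + 12 = 0.
Eigenvalues λ = 6, 2.
For λ=6: (A-λI) row 1 is [12, -24], so an eigenvector is (-2, -1).
For λ=2: (A-λI) row 1 is [16, -24], so an eigenvector is (3, 2).
General solution: c_1e^(6t)(-2,-1) + c_2e^(2t)(3,2).

p(t) = -2c_1e^(6t) + 3c_2e^(2t), q(t) = -c_1e^(6t) + 2c_2e^(2t)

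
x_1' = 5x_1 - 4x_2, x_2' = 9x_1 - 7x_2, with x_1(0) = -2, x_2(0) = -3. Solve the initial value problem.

x_1(t) = -2e^(-t), x_2(t) = -3e^(-t)

Coefficient matrix A = [[5, -4], [9, -7]].
Characteristic polynomial det(A - λI) = λ^2 + 2λ + 1 = 0.
Single eigenvalue λ = -1 with algebraic multiplicity 2.
Eigenvector v = (2,3); generalized eigenvector w with (A-λI)w=v is (1,1).
General solution: e^(-t)[C_1·v + C_2·(t·v + w)].
Applying x_1(0)=-2, x_2(0)=-3 gives C_1=-1, C_2=0.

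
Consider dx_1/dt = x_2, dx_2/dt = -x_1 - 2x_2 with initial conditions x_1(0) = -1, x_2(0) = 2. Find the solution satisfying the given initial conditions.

Coefficient matrix A = [[0, 1], [-1, -2]].
Characteristic polynomial det(A - λI) = λ^2 + 2λ + 1 = 0.
Single eigenvalue λ = -1 with algebraic multiplicity 2.
Eigenvector v = (-1,1); generalized eigenvector w with (A-λI)w=v is (-3,2).
General solution: e^(-t)[C_1·v + C_2·(t·v + w)].
Applying x_1(0)=-1, x_2(0)=2 gives C_1=4, C_2=-1.

x_1(t) = te^(-t) - e^(-t), x_2(t) = -te^(-t) + 2e^(-t)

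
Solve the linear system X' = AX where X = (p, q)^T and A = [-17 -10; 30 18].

Coefficient matrix A = [[-17, -10], [30, 18]].
Characteristic polynomial det(A - λI) = λ^2 - λ - 6 = 0.
Eigenvalues λ = 3, -2.
For λ=3: (A-λI) row 1 is [-20, -10], so an eigenvector is (-1, 2).
For λ=-2: (A-λI) row 1 is [-15, -10], so an eigenvector is (2, -3).
General solution: c_1e^(3t)(-1,2) + c_2e^(-2t)(2,-3).

p(t) = -c_1e^(3t) + 2c_2e^(-2t), q(t) = 2c_1e^(3t) - 3c_2e^(-2t)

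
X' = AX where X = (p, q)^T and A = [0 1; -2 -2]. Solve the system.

Coefficient matrix A = [[0, 1], [-2, -2]].
Characteristic polynomial det(A - λI) = λ^2 + 2λ + 2 = 0.
Eigenvalues λ = -1 ± i (complex conjugate pair).
For λ=-1+i: an eigenvector is (-1,1) - i(0,1) = (-1, 1 - i).
A real fundamental pair from Re and Im of e^((-1+i)t)v: X_1 = e^(-t)(cos(t)·(-1,1) + sin(t)·(0,1)), X_2 = e^(-t)(sin(t)·(-1,1) - cos(t)·(0,1)).
General solution: C_1X_1 + C_2X_2.

p(t) = -C_1e^(-t)cos(t) - C_2e^(-t)sin(t), q(t) = C_1e^(-t)sin(t) + C_1e^(-t)cos(t) + C_2e^(-t)sin(t) - C_2e^(-t)cos(t)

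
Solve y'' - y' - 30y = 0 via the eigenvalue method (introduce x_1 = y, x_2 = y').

Let x_1 = y, x_2 = y'. Then x_1' = x_2 and x_2' = 30x_1 + x_2.
A = [[0,1],[30,1]]; det(A-λI) = λ^2 - λ - 30.
Eigenvalues λ = 6, -5 with eigenvectors (1,6), (1,-5).

y(t) = K_1e^(6t) + K_2e^(-5t)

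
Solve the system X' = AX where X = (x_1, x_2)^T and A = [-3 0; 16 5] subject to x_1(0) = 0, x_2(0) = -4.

Coefficient matrix A = [[-3, 0], [16, 5]].
Characteristic polynomial det(A - λI) = λ^2 - 2λ - 15 = 0.
Eigenvalues λ = -3, 5.
For λ=-3: (A-λI) row 2 is [16, 8], so an eigenvector is (1, -2).
For λ=5: (A-λI) row 1 is [-8, 0], so an eigenvector is (0, 1).
General solution: C_1e^(-3t)(1,-2) + C_2e^(5t)(0,1).
Applying x_1(0)=0, x_2(0)=-4 gives C_1=0, C_2=-4.

x_1(t) = 0, x_2(t) = -4e^(5t)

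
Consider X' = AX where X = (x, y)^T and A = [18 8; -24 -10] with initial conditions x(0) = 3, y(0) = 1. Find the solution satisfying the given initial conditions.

x(t) = 14e^(6t) - 11e^(2t), y(t) = -21e^(6t) + 22e^(2t)

Coefficient matrix A = [[18, 8], [-24, -10]].
Characteristic polynomial det(A - λI) = λ^2 - 8λ + 12 = 0.
Eigenvalues λ = 6, 2.
For λ=6: (A-λI) row 1 is [12, 8], so an eigenvector is (2, -3).
For λ=2: (A-λI) row 1 is [16, 8], so an eigenvector is (-1, 2).
General solution: c_1e^(6t)(2,-3) + c_2e^(2t)(-1,2).
Applying x(0)=3, y(0)=1 gives c_1=7, c_2=11.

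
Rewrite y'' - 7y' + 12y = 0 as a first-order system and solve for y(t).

y(t) = K_1e^(4t) + K_2e^(3t)

Let x_1 = y, x_2 = y'. Then x_1' = x_2 and x_2' = -12x_1 + 7x_2.
A = [[0,1],[-12,7]]; det(A-λI) = λ^2 - 7λ + 12.
Eigenvalues λ = 4, 3 with eigenvectors (1,4), (1,3).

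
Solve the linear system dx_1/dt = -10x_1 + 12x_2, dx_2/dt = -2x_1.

x_1(t) = 2C_1e^(-4t) + 3C_2e^(-6t), x_2(t) = C_1e^(-4t) + C_2e^(-6t)

Coefficient matrix A = [[-10, 12], [-2, 0]].
Characteristic polynomial det(A - λI) = λ^2 + 10λ + 24 = 0.
Eigenvalues λ = -4, -6.
For λ=-4: (A-λI) row 1 is [-6, 12], so an eigenvector is (2, 1).
For λ=-6: (A-λI) row 1 is [-4, 12], so an eigenvector is (3, 1).
General solution: C_1e^(-4t)(2,1) + C_2e^(-6t)(3,1).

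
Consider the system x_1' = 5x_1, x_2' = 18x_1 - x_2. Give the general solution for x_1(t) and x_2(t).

x_1(t) = -C_1e^(5t), x_2(t) = -3C_1e^(5t) + C_2e^(-t)

Coefficient matrix A = [[5, 0], [18, -1]].
Characteristic polynomial det(A - λI) = λ^2 - 4λ - 5 = 0.
Eigenvalues λ = 5, -1.
For λ=5: (A-λI) row 2 is [18, -6], so an eigenvector is (-1, -3).
For λ=-1: (A-λI) row 1 is [6, 0], so an eigenvector is (0, 1).
General solution: C_1e^(5t)(-1,-3) + C_2e^(-t)(0,1).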